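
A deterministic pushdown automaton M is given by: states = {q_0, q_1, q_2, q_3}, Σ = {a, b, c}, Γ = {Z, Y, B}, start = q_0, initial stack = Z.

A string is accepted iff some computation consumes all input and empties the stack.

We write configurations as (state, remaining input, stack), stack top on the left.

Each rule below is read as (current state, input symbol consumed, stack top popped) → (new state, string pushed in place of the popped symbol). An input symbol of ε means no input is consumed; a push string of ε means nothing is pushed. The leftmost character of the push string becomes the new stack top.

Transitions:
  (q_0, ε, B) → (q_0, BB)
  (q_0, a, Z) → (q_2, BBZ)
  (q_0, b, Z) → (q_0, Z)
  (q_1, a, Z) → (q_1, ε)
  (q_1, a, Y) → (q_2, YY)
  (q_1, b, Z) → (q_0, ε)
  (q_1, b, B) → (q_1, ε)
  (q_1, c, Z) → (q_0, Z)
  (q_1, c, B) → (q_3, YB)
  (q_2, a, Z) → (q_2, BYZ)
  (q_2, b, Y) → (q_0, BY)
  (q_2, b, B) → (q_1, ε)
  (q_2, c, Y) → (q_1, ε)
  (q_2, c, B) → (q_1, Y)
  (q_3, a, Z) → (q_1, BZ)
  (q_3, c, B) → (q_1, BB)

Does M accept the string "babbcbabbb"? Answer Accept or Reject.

(q_0, babbcbabbb, Z) ⊢ (q_0, abbcbabbb, Z) ⊢ (q_2, bbcbabbb, BBZ) ⊢ (q_1, bcbabbb, BZ) ⊢ (q_1, cbabbb, Z) ⊢ (q_0, babbb, Z) ⊢ (q_0, abbb, Z) ⊢ (q_2, bbb, BBZ) ⊢ (q_1, bb, BZ) ⊢ (q_1, b, Z) ⊢ (q_0, ε, ε)
All input consumed and the stack is empty.

Accept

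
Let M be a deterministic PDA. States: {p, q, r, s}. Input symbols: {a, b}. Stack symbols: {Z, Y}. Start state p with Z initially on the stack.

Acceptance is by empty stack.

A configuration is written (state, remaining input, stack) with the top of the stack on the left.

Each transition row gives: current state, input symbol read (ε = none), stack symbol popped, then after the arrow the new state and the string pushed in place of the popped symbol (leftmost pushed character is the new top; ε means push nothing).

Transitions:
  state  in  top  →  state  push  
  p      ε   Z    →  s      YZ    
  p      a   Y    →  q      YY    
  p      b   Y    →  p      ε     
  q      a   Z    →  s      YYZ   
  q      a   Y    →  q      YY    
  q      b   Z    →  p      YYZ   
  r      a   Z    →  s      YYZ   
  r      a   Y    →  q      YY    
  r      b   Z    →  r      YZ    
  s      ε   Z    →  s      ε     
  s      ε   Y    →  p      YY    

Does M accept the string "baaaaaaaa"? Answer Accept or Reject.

(p, baaaaaaaa, Z)
  ε-move, top Z: go to s, push YZ → (s, baaaaaaaa, YZ)
  ε-move, top Y: go to p, push YY → (p, baaaaaaaa, YYZ)
  read b, top Y: go to p, push ε → (p, aaaaaaaa, YZ)
  read a, top Y: go to q, push YY → (q, aaaaaaa, YYZ)
  read a, top Y: go to q, push YY → (q, aaaaaa, YYYZ)
  read a, top Y: go to q, push YY → (q, aaaaa, YYYYZ)
  read a, top Y: go to q, push YY → (q, aaaa, YYYYYZ)
  read a, top Y: go to q, push YY → (q, aaa, YYYYYYZ)
  read a, top Y: go to q, push YY → (q, aa, YYYYYYYZ)
  read a, top Y: go to q, push YY → (q, a, YYYYYYYYZ)
  read a, top Y: go to q, push YY → (q, ε, YYYYYYYYYZ)
All input consumed; stack is YYYYYYYYYZ, not empty, and no further ε-move applies.

Reject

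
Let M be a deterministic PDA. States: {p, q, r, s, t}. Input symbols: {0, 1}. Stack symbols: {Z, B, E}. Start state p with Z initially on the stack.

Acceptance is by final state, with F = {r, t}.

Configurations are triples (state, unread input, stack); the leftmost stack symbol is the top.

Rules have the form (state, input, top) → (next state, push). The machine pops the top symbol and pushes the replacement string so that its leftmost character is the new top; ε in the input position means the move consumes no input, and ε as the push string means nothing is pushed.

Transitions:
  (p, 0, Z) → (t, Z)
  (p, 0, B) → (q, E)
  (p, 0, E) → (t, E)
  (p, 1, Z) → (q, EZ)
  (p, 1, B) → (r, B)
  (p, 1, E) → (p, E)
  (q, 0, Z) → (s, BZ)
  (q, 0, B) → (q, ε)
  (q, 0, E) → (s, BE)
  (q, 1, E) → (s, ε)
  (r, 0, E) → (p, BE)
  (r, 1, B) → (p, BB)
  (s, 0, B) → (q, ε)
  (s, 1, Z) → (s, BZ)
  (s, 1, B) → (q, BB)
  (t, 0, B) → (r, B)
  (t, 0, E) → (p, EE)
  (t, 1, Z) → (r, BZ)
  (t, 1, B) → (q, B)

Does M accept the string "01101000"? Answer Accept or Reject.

(p, 01101000, Z) ⊢ (t, 1101000, Z) ⊢ (r, 101000, BZ) ⊢ (p, 01000, BBZ) ⊢ (q, 1000, EBZ) ⊢ (s, 000, BZ) ⊢ (q, 00, Z) ⊢ (s, 0, BZ) ⊢ (q, ε, Z)
All input consumed; state q ∉ F and no further ε-move applies.

Reject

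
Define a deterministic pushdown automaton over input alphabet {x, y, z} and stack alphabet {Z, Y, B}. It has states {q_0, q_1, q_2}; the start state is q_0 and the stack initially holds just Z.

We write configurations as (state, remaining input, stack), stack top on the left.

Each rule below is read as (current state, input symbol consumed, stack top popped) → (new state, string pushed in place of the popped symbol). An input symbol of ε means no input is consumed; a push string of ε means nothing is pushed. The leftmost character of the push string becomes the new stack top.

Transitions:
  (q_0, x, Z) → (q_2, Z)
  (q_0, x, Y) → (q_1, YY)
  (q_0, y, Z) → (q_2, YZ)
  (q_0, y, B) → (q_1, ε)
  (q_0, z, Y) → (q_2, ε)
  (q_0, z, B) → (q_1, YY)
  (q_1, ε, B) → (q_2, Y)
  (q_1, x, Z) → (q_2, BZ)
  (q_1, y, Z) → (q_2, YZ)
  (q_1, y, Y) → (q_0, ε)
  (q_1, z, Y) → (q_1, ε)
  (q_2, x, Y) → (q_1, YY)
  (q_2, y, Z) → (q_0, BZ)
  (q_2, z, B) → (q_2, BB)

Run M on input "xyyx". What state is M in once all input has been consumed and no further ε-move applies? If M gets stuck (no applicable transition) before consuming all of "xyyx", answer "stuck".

(q_0, xyyx, Z)
  read x, top Z: go to q_2, push Z → (q_2, yyx, Z)
  read y, top Z: go to q_0, push BZ → (q_0, yx, BZ)
  read y, top B: go to q_1, push ε → (q_1, x, Z)
  read x, top Z: go to q_2, push BZ → (q_2, ε, BZ)
All input consumed; M is in state q_2.

q_2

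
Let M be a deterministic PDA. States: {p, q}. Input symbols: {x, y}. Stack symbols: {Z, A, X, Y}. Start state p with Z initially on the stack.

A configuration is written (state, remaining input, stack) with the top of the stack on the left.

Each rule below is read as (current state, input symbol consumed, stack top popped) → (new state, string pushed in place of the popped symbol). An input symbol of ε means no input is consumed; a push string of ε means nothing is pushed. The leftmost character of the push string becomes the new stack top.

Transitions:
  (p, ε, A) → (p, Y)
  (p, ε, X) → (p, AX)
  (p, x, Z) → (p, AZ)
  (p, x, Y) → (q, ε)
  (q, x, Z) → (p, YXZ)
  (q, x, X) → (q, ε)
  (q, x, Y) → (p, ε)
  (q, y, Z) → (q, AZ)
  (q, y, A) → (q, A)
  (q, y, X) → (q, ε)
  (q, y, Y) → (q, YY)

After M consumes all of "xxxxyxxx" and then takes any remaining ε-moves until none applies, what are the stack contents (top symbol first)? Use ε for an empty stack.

(p, xxxxyxxx, Z)
  read x, top Z: go to p, push AZ → (p, xxxyxxx, AZ)
  ε-move, top A: go to p, push Y → (p, xxxyxxx, YZ)
  read x, top Y: go to q, push ε → (q, xxyxxx, Z)
  read x, top Z: go to p, push YXZ → (p, xyxxx, YXZ)
  read x, top Y: go to q, push ε → (q, yxxx, XZ)
  read y, top X: go to q, push ε → (q, xxx, Z)
  read x, top Z: go to p, push YXZ → (p, xx, YXZ)
  read x, top Y: go to q, push ε → (q, x, XZ)
  read x, top X: go to q, push ε → (q, ε, Z)
All input consumed in state q with stack Z.

Z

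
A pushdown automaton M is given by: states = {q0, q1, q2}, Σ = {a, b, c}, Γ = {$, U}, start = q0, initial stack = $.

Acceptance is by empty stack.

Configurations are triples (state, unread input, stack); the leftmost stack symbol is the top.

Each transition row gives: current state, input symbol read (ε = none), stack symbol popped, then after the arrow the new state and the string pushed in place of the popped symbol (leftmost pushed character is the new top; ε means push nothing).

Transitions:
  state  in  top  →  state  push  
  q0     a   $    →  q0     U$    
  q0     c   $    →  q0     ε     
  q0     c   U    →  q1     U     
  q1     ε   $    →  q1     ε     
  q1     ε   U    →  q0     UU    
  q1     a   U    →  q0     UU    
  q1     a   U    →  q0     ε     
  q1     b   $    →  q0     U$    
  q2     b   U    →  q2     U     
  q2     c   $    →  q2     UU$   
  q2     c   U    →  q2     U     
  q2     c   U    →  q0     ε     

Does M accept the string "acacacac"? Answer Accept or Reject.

One accepting computation: (q0, acacacac, $) ⊢ (q0, cacacac, U$) ⊢ (q1, acacac, U$) ⊢ (q0, cacac, UU$) ⊢ (q1, acac, UU$) ⊢ (q0, cac, U$) ⊢ (q1, ac, U$) ⊢ (q0, c, $) ⊢ (q0, ε, ε)
All input consumed and the stack is empty.

Accept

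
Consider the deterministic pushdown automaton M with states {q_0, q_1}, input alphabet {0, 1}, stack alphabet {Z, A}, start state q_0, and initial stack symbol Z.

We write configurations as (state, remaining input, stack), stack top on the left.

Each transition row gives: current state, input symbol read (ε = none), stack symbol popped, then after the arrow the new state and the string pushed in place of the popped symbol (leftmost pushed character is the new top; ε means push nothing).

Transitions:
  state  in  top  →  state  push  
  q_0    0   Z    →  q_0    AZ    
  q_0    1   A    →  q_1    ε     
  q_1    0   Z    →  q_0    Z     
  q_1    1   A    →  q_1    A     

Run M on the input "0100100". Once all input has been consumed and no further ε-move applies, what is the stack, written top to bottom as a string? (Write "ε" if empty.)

AZ

(q_0, 0100100, Z) ⊢ (q_0, 100100, AZ) ⊢ (q_1, 00100, Z) ⊢ (q_0, 0100, Z) ⊢ (q_0, 100, AZ) ⊢ (q_1, 00, Z) ⊢ (q_0, 0, Z) ⊢ (q_0, ε, AZ)
All input consumed in state q_0 with stack AZ.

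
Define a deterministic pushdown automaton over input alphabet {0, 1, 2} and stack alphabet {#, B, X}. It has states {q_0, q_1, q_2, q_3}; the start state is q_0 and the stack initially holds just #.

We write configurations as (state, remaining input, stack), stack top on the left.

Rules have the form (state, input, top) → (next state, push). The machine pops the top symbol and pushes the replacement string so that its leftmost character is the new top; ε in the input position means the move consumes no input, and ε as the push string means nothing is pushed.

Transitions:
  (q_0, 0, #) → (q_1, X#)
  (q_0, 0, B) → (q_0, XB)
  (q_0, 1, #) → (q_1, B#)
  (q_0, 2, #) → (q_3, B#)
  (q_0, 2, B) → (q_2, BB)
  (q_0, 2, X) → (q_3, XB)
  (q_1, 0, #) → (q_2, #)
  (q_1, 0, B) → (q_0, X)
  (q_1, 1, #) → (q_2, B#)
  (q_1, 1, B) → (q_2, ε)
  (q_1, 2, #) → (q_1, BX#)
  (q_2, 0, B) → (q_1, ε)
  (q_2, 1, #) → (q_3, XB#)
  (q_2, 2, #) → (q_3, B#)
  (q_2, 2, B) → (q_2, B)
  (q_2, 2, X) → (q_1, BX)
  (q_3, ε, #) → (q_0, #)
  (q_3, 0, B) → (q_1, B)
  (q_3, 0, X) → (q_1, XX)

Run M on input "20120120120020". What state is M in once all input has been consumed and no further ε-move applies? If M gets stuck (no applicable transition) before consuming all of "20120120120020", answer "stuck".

(q_0, 20120120120020, #)
  read 2, top #: go to q_3, push B# → (q_3, 0120120120020, B#)
  read 0, top B: go to q_1, push B → (q_1, 120120120020, B#)
  read 1, top B: go to q_2, push ε → (q_2, 20120120020, #)
  read 2, top #: go to q_3, push B# → (q_3, 0120120020, B#)
  read 0, top B: go to q_1, push B → (q_1, 120120020, B#)
  read 1, top B: go to q_2, push ε → (q_2, 20120020, #)
  read 2, top #: go to q_3, push B# → (q_3, 0120020, B#)
  read 0, top B: go to q_1, push B → (q_1, 120020, B#)
  read 1, top B: go to q_2, push ε → (q_2, 20020, #)
  read 2, top #: go to q_3, push B# → (q_3, 0020, B#)
  read 0, top B: go to q_1, push B → (q_1, 020, B#)
  read 0, top B: go to q_0, push X → (q_0, 20, X#)
  read 2, top X: go to q_3, push XB → (q_3, 0, XB#)
  read 0, top X: go to q_1, push XX → (q_1, ε, XXB#)
All input consumed; M is in state q_1.

q_1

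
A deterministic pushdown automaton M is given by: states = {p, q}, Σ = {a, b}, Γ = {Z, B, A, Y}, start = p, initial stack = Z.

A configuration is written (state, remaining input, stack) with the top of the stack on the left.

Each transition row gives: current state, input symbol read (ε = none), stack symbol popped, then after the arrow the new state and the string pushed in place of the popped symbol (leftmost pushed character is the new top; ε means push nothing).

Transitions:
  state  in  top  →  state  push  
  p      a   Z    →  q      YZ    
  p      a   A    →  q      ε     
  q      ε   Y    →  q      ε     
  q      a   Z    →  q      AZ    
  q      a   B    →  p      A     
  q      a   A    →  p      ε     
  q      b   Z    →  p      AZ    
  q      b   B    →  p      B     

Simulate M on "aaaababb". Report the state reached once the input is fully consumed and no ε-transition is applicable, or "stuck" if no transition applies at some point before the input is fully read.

stuck

(p, aaaababb, Z)
  read a, top Z: go to q, push YZ → (q, aaababb, YZ)
  ε-move, top Y: go to q, push ε → (q, aaababb, Z)
  read a, top Z: go to q, push AZ → (q, aababb, AZ)
  read a, top A: go to p, push ε → (p, ababb, Z)
  read a, top Z: go to q, push YZ → (q, babb, YZ)
  ε-move, top Y: go to q, push ε → (q, babb, Z)
  read b, top Z: go to p, push AZ → (p, abb, AZ)
  read a, top A: go to q, push ε → (q, bb, Z)
  read b, top Z: go to p, push AZ → (p, b, AZ)
No transition for (p, b, top A); M blocks with input b remaining.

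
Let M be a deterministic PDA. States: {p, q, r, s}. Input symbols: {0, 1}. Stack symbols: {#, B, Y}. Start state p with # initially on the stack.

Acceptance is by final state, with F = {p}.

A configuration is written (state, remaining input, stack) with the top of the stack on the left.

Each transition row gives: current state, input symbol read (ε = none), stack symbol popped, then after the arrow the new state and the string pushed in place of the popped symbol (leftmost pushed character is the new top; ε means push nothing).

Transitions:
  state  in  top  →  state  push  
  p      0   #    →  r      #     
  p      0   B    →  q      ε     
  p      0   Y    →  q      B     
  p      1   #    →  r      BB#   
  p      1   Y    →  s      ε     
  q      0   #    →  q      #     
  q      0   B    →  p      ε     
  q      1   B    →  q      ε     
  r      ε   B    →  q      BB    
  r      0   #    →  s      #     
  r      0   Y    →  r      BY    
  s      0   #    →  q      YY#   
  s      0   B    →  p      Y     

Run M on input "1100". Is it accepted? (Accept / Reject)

Reject

(p, 1100, #)
  read 1, top #: go to r, push BB# → (r, 100, BB#)
  ε-move, top B: go to q, push BB → (q, 100, BBB#)
  read 1, top B: go to q, push ε → (q, 00, BB#)
  read 0, top B: go to p, push ε → (p, 0, B#)
  read 0, top B: go to q, push ε → (q, ε, #)
All input consumed; state q ∉ F and no further ε-move applies.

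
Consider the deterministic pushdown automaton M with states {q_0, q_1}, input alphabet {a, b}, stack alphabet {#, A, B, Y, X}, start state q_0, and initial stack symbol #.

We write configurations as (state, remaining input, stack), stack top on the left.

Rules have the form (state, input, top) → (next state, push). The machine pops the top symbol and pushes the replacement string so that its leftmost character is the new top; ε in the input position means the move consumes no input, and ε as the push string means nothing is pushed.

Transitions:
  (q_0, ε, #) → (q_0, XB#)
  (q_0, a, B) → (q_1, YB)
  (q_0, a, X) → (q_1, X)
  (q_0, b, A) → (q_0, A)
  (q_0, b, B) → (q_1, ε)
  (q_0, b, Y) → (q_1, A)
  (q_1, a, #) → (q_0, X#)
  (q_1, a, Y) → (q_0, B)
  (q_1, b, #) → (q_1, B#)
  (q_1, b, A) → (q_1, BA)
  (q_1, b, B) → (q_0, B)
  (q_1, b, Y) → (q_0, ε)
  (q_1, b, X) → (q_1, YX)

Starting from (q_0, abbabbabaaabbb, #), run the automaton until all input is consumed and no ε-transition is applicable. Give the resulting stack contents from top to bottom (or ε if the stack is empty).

XB#

(q_0, abbabbabaaabbb, #)
  ε-move, top #: go to q_0, push XB# → (q_0, abbabbabaaabbb, XB#)
  read a, top X: go to q_1, push X → (q_1, bbabbabaaabbb, XB#)
  read b, top X: go to q_1, push YX → (q_1, babbabaaabbb, YXB#)
  read b, top Y: go to q_0, push ε → (q_0, abbabaaabbb, XB#)
  read a, top X: go to q_1, push X → (q_1, bbabaaabbb, XB#)
  read b, top X: go to q_1, push YX → (q_1, babaaabbb, YXB#)
  read b, top Y: go to q_0, push ε → (q_0, abaaabbb, XB#)
  read a, top X: go to q_1, push X → (q_1, baaabbb, XB#)
  read b, top X: go to q_1, push YX → (q_1, aaabbb, YXB#)
  read a, top Y: go to q_0, push B → (q_0, aabbb, BXB#)
  read a, top B: go to q_1, push YB → (q_1, abbb, YBXB#)
  read a, top Y: go to q_0, push B → (q_0, bbb, BBXB#)
  read b, top B: go to q_1, push ε → (q_1, bb, BXB#)
  read b, top B: go to q_0, push B → (q_0, b, BXB#)
  read b, top B: go to q_1, push ε → (q_1, ε, XB#)
All input consumed in state q_1 with stack XB#.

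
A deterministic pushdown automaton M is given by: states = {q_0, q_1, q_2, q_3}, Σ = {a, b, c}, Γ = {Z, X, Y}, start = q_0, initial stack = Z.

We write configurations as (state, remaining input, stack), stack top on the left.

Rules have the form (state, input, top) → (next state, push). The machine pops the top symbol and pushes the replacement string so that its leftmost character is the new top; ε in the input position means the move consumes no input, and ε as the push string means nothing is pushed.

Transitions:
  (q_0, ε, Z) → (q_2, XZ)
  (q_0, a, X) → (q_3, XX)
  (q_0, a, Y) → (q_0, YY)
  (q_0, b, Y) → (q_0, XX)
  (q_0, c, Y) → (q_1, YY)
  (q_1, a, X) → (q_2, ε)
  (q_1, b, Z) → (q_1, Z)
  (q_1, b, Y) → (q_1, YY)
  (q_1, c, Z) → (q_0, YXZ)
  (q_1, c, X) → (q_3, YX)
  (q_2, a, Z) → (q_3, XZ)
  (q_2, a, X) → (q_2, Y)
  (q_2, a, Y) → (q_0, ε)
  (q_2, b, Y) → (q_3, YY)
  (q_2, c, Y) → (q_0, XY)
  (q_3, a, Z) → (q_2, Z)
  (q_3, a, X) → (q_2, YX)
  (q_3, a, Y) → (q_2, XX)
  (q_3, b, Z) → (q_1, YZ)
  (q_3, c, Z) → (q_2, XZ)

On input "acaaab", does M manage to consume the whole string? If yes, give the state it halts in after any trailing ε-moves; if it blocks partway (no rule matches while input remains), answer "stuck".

stuck

(q_0, acaaab, Z)
  ε-move, top Z: go to q_2, push XZ → (q_2, acaaab, XZ)
  read a, top X: go to q_2, push Y → (q_2, caaab, YZ)
  read c, top Y: go to q_0, push XY → (q_0, aaab, XYZ)
  read a, top X: go to q_3, push XX → (q_3, aab, XXYZ)
  read a, top X: go to q_2, push YX → (q_2, ab, YXXYZ)
  read a, top Y: go to q_0, push ε → (q_0, b, XXYZ)
No transition for (q_0, b, top X); M blocks with input b remaining.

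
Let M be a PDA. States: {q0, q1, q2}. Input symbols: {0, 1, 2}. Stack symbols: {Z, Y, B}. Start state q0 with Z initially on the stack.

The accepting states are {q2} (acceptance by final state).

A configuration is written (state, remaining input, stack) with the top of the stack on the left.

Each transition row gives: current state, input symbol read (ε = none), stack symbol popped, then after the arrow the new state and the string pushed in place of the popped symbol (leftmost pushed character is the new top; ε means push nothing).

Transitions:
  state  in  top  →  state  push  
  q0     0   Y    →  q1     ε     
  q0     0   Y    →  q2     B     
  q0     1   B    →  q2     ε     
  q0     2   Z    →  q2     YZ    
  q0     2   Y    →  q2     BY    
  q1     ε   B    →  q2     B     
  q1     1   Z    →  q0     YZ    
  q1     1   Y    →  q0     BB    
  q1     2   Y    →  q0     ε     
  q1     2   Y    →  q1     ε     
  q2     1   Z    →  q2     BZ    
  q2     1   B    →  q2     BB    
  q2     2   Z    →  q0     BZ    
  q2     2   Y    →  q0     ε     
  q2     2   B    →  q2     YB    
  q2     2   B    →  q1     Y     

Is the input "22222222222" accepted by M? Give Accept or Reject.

One accepting computation: (q0, 22222222222, Z) ⊢ (q2, 2222222222, YZ) ⊢ (q0, 222222222, Z) ⊢ (q2, 22222222, YZ) ⊢ (q0, 2222222, Z) ⊢ (q2, 222222, YZ) ⊢ (q0, 22222, Z) ⊢ (q2, 2222, YZ) ⊢ (q0, 222, Z) ⊢ (q2, 22, YZ) ⊢ (q0, 2, Z) ⊢ (q2, ε, YZ)
All input consumed and state q2 ∈ F.

Accept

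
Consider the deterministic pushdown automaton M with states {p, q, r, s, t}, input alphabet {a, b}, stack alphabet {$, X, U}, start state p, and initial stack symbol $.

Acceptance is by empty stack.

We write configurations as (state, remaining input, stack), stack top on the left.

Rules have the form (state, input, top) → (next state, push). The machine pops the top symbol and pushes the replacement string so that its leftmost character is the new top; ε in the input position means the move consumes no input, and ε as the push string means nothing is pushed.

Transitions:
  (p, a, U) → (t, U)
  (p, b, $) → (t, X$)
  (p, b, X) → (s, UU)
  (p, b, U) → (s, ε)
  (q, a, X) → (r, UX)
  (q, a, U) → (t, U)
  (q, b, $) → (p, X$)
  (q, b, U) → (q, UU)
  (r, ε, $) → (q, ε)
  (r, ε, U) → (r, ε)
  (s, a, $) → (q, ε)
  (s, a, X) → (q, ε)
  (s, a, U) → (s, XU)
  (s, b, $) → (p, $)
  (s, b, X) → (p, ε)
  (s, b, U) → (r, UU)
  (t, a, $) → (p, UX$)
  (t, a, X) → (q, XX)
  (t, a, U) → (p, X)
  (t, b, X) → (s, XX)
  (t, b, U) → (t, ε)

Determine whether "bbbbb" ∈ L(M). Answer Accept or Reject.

Accept

(p, bbbbb, $)
  read b, top $: go to t, push X$ → (t, bbbb, X$)
  read b, top X: go to s, push XX → (s, bbb, XX$)
  read b, top X: go to p, push ε → (p, bb, X$)
  read b, top X: go to s, push UU → (s, b, UU$)
  read b, top U: go to r, push UU → (r, ε, UUU$)
  ε-move, top U: go to r, push ε → (r, ε, UU$)
  ε-move, top U: go to r, push ε → (r, ε, U$)
  ε-move, top U: go to r, push ε → (r, ε, $)
  ε-move, top $: go to q, push ε → (q, ε, ε)
All input consumed and the stack is empty.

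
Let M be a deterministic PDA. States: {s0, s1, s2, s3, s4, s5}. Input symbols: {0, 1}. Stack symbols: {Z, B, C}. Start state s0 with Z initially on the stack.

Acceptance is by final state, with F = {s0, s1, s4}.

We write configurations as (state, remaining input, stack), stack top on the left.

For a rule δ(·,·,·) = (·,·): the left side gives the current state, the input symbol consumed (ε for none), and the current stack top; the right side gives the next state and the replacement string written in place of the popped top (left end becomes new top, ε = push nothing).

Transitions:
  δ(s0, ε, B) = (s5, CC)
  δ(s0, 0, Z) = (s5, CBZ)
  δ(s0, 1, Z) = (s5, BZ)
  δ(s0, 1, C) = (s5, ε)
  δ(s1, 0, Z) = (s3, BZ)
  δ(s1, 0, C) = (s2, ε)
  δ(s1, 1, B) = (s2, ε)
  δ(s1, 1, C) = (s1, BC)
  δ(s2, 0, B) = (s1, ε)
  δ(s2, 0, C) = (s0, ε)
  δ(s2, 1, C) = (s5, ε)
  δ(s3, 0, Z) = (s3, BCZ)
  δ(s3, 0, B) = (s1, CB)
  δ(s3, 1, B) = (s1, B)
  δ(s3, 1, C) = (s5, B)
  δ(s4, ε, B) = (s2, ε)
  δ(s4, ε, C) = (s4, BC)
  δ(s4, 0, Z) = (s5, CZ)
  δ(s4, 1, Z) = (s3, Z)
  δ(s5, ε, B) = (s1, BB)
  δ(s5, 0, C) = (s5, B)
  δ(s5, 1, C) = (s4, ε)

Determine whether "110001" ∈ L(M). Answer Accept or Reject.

(s0, 110001, Z)
  read 1, top Z: go to s5, push BZ → (s5, 10001, BZ)
  ε-move, top B: go to s1, push BB → (s1, 10001, BBZ)
  read 1, top B: go to s2, push ε → (s2, 0001, BZ)
  read 0, top B: go to s1, push ε → (s1, 001, Z)
  read 0, top Z: go to s3, push BZ → (s3, 01, BZ)
  read 0, top B: go to s1, push CB → (s1, 1, CBZ)
  read 1, top C: go to s1, push BC → (s1, ε, BCBZ)
All input consumed; state s1 ∈ F.

Accept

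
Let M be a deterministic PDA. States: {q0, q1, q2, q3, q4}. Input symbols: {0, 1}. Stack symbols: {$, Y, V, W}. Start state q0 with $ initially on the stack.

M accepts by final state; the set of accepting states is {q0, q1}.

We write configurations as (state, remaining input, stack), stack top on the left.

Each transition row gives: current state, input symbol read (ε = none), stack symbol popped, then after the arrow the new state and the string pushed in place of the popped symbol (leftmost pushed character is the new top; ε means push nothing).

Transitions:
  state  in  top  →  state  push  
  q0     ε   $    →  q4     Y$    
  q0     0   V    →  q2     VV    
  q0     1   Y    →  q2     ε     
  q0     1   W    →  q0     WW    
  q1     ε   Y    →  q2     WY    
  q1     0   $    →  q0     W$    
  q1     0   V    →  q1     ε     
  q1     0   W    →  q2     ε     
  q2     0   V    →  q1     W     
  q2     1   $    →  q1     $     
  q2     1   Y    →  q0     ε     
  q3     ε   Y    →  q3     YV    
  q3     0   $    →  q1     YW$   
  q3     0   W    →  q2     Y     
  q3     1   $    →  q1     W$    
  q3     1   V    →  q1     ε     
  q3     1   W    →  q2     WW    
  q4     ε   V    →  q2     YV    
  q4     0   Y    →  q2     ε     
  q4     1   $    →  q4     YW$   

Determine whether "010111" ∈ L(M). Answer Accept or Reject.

Accept

(q0, 010111, $)
  ε-move, top $: go to q4, push Y$ → (q4, 010111, Y$)
  read 0, top Y: go to q2, push ε → (q2, 10111, $)
  read 1, top $: go to q1, push $ → (q1, 0111, $)
  read 0, top $: go to q0, push W$ → (q0, 111, W$)
  read 1, top W: go to q0, push WW → (q0, 11, WW$)
  read 1, top W: go to q0, push WW → (q0, 1, WWW$)
  read 1, top W: go to q0, push WW → (q0, ε, WWWW$)
All input consumed; state q0 ∈ F.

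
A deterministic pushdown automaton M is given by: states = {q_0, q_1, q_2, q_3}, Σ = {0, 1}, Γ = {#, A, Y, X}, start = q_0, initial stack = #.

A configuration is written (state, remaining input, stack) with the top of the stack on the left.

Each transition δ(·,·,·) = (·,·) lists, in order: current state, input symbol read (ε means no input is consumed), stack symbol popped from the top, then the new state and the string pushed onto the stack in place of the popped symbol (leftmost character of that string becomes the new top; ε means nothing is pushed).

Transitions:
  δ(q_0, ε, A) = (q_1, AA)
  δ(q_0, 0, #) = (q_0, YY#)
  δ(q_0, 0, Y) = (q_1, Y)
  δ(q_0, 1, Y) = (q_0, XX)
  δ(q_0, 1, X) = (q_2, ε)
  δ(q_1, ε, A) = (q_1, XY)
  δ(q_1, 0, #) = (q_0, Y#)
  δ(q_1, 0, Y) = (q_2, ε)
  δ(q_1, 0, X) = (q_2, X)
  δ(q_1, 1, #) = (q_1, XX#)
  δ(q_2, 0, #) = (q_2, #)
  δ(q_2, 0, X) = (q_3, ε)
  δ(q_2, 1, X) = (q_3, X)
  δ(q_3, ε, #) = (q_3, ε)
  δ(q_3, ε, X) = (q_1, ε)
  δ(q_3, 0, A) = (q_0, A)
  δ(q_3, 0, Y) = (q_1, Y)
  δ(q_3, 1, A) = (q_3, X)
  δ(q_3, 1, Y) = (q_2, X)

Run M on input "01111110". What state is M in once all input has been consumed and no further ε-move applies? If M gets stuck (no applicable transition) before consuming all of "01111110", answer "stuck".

stuck

(q_0, 01111110, #)
  read 0, top #: go to q_0, push YY# → (q_0, 1111110, YY#)
  read 1, top Y: go to q_0, push XX → (q_0, 111110, XXY#)
  read 1, top X: go to q_2, push ε → (q_2, 11110, XY#)
  read 1, top X: go to q_3, push X → (q_3, 1110, XY#)
  ε-move, top X: go to q_1, push ε → (q_1, 1110, Y#)
No transition for (q_1, 1, top Y); M blocks with input 1110 remaining.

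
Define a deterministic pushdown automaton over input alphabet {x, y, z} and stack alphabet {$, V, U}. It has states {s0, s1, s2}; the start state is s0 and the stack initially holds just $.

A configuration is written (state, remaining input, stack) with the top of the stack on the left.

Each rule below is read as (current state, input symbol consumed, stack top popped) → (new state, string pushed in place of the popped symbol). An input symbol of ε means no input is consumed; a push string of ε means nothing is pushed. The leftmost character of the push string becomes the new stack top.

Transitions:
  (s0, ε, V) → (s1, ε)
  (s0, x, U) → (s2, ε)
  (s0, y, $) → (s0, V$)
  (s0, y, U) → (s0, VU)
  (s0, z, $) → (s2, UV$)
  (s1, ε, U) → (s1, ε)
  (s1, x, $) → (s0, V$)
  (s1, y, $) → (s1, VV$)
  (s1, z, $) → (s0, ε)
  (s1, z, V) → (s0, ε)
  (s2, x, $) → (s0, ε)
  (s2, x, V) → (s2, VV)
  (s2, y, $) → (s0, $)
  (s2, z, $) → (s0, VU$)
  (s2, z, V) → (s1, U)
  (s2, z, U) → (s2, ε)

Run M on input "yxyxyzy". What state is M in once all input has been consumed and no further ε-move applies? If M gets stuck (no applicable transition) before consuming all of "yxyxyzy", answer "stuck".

(s0, yxyxyzy, $) ⊢ (s0, xyxyzy, V$) ⊢ (s1, xyxyzy, $) ⊢ (s0, yxyzy, V$) ⊢ (s1, yxyzy, $) ⊢ (s1, xyzy, VV$)
No transition for (s1, x, top V); M blocks with input xyzy remaining.

stuck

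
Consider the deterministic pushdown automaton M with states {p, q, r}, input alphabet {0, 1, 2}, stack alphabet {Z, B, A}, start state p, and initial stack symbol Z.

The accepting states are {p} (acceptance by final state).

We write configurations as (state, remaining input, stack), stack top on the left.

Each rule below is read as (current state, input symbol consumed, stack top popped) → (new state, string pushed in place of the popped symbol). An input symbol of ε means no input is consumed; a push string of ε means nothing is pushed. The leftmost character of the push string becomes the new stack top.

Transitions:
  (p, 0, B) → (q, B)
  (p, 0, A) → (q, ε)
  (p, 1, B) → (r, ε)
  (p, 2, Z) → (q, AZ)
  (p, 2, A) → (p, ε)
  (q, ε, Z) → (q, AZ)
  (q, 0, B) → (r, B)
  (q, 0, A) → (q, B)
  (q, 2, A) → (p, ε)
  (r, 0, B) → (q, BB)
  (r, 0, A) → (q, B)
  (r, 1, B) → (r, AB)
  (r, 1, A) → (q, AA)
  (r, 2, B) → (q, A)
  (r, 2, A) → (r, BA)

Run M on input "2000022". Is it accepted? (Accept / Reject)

(p, 2000022, Z)
  read 2, top Z: go to q, push AZ → (q, 000022, AZ)
  read 0, top A: go to q, push B → (q, 00022, BZ)
  read 0, top B: go to r, push B → (r, 0022, BZ)
  read 0, top B: go to q, push BB → (q, 022, BBZ)
  read 0, top B: go to r, push B → (r, 22, BBZ)
  read 2, top B: go to q, push A → (q, 2, ABZ)
  read 2, top A: go to p, push ε → (p, ε, BZ)
All input consumed; state p ∈ F.

Accept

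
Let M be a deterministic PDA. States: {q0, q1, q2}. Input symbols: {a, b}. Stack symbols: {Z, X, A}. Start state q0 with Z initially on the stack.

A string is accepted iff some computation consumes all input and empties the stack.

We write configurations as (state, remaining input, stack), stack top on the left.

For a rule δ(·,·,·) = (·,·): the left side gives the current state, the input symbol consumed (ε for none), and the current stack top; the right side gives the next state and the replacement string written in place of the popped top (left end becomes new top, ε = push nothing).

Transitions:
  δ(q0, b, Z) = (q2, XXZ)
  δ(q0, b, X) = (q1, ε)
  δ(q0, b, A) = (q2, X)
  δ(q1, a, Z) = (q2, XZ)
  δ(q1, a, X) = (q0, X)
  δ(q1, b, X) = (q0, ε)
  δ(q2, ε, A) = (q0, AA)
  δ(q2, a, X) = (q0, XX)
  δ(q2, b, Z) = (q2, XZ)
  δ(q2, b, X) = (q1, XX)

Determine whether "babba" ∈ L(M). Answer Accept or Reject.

(q0, babba, Z) ⊢ (q2, abba, XXZ) ⊢ (q0, bba, XXXZ) ⊢ (q1, ba, XXZ) ⊢ (q0, a, XZ)
No transition applies at (q0, a, XZ); input not fully consumed.

Reject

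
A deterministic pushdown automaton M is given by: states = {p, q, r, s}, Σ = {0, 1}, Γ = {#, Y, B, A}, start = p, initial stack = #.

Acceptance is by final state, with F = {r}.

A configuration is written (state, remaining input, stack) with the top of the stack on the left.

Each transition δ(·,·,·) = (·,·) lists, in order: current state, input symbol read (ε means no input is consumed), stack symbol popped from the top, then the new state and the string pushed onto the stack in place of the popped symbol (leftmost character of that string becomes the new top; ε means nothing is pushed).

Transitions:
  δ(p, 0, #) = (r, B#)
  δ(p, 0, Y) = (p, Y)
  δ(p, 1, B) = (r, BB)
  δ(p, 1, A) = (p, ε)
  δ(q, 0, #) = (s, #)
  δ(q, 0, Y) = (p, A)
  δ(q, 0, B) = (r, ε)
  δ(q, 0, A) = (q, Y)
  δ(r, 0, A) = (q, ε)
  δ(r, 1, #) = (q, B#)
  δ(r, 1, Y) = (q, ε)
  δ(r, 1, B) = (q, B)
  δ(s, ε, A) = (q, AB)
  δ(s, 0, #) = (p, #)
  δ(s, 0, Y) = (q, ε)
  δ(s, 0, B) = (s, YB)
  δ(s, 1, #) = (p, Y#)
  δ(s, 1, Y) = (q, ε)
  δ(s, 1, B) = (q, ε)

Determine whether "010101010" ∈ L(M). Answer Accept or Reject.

Accept

(p, 010101010, #) ⊢ (r, 10101010, B#) ⊢ (q, 0101010, B#) ⊢ (r, 101010, #) ⊢ (q, 01010, B#) ⊢ (r, 1010, #) ⊢ (q, 010, B#) ⊢ (r, 10, #) ⊢ (q, 0, B#) ⊢ (r, ε, #)
All input consumed; state r ∈ F.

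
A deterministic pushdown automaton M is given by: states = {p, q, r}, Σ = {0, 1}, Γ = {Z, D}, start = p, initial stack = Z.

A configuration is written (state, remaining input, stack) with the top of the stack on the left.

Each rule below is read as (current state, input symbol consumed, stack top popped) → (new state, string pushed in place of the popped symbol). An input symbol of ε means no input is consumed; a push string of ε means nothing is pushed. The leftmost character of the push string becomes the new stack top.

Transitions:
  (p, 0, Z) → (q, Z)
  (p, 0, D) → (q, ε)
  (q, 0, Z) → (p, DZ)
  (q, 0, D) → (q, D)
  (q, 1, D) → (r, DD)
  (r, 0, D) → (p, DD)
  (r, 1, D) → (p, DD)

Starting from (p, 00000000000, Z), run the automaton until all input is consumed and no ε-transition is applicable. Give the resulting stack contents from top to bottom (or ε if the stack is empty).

(p, 00000000000, Z)
  read 0, top Z: go to q, push Z → (q, 0000000000, Z)
  read 0, top Z: go to p, push DZ → (p, 000000000, DZ)
  read 0, top D: go to q, push ε → (q, 00000000, Z)
  read 0, top Z: go to p, push DZ → (p, 0000000, DZ)
  read 0, top D: go to q, push ε → (q, 000000, Z)
  read 0, top Z: go to p, push DZ → (p, 00000, DZ)
  read 0, top D: go to q, push ε → (q, 0000, Z)
  read 0, top Z: go to p, push DZ → (p, 000, DZ)
  read 0, top D: go to q, push ε → (q, 00, Z)
  read 0, top Z: go to p, push DZ → (p, 0, DZ)
  read 0, top D: go to q, push ε → (q, ε, Z)
All input consumed in state q with stack Z.

Z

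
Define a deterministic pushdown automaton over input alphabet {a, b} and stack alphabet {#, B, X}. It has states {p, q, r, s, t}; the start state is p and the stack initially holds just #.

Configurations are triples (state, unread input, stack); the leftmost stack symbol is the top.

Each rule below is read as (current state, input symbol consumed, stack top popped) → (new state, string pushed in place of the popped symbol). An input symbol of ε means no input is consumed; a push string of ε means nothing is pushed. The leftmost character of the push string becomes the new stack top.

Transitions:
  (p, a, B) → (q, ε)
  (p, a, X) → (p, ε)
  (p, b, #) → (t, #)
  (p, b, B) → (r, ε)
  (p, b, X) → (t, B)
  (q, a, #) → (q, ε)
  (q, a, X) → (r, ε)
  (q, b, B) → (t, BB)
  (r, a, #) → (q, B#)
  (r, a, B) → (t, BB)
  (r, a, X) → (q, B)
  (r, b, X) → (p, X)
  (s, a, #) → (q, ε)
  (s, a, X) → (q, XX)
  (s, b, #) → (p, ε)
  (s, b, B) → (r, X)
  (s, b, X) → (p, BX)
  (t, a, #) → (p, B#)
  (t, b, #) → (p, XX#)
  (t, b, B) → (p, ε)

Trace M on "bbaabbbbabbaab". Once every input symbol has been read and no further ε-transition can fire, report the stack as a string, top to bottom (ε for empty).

#

(p, bbaabbbbabbaab, #)
  read b, top #: go to t, push # → (t, baabbbbabbaab, #)
  read b, top #: go to p, push XX# → (p, aabbbbabbaab, XX#)
  read a, top X: go to p, push ε → (p, abbbbabbaab, X#)
  read a, top X: go to p, push ε → (p, bbbbabbaab, #)
  read b, top #: go to t, push # → (t, bbbabbaab, #)
  read b, top #: go to p, push XX# → (p, bbabbaab, XX#)
  read b, top X: go to t, push B → (t, babbaab, BX#)
  read b, top B: go to p, push ε → (p, abbaab, X#)
  read a, top X: go to p, push ε → (p, bbaab, #)
  read b, top #: go to t, push # → (t, baab, #)
  read b, top #: go to p, push XX# → (p, aab, XX#)
  read a, top X: go to p, push ε → (p, ab, X#)
  read a, top X: go to p, push ε → (p, b, #)
  read b, top #: go to t, push # → (t, ε, #)
All input consumed in state t with stack #.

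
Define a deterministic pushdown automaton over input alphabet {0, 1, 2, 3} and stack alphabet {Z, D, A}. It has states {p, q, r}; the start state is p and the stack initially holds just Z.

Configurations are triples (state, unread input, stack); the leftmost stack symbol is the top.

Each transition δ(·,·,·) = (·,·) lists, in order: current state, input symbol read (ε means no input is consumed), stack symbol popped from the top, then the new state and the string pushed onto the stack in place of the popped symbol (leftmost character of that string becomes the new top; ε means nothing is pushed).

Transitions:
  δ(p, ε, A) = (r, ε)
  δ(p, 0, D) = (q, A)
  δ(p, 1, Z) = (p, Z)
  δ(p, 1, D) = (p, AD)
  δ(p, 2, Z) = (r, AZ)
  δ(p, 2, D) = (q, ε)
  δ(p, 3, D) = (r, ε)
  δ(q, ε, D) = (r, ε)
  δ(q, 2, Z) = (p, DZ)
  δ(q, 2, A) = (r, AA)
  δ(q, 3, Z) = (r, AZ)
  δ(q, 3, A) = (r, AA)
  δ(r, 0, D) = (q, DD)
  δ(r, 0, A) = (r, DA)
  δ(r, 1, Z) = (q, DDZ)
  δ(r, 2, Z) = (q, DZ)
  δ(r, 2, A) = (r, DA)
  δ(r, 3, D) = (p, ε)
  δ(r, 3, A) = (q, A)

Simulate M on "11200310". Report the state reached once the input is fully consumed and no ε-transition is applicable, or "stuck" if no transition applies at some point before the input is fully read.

(p, 11200310, Z)
  read 1, top Z: go to p, push Z → (p, 1200310, Z)
  read 1, top Z: go to p, push Z → (p, 200310, Z)
  read 2, top Z: go to r, push AZ → (r, 00310, AZ)
  read 0, top A: go to r, push DA → (r, 0310, DAZ)
  read 0, top D: go to q, push DD → (q, 310, DDAZ)
  ε-move, top D: go to r, push ε → (r, 310, DAZ)
  read 3, top D: go to p, push ε → (p, 10, AZ)
  ε-move, top A: go to r, push ε → (r, 10, Z)
  read 1, top Z: go to q, push DDZ → (q, 0, DDZ)
  ε-move, top D: go to r, push ε → (r, 0, DZ)
  read 0, top D: go to q, push DD → (q, ε, DDZ)
  ε-move, top D: go to r, push ε → (r, ε, DZ)
All input consumed; M is in state r.

r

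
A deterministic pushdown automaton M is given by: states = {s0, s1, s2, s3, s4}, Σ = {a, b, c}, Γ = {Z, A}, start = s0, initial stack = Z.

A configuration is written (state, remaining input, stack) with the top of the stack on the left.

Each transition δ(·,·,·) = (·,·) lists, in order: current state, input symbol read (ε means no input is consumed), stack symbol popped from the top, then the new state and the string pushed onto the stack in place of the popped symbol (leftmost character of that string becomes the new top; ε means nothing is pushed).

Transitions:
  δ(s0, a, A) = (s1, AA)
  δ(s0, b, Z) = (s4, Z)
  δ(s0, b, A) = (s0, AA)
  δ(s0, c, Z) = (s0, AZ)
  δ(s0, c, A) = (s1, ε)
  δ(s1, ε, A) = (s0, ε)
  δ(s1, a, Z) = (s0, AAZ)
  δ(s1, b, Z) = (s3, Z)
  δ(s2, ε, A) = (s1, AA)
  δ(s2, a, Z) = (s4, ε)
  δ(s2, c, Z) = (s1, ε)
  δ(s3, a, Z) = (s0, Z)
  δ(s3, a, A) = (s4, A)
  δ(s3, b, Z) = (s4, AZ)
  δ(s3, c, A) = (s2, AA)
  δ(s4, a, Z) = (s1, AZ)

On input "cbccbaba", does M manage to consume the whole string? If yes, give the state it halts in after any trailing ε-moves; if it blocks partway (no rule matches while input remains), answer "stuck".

(s0, cbccbaba, Z)
  read c, top Z: go to s0, push AZ → (s0, bccbaba, AZ)
  read b, top A: go to s0, push AA → (s0, ccbaba, AAZ)
  read c, top A: go to s1, push ε → (s1, cbaba, AZ)
  ε-move, top A: go to s0, push ε → (s0, cbaba, Z)
  read c, top Z: go to s0, push AZ → (s0, baba, AZ)
  read b, top A: go to s0, push AA → (s0, aba, AAZ)
  read a, top A: go to s1, push AA → (s1, ba, AAAZ)
  ε-move, top A: go to s0, push ε → (s0, ba, AAZ)
  read b, top A: go to s0, push AA → (s0, a, AAAZ)
  read a, top A: go to s1, push AA → (s1, ε, AAAAZ)
  ε-move, top A: go to s0, push ε → (s0, ε, AAAZ)
All input consumed; M is in state s0.

s0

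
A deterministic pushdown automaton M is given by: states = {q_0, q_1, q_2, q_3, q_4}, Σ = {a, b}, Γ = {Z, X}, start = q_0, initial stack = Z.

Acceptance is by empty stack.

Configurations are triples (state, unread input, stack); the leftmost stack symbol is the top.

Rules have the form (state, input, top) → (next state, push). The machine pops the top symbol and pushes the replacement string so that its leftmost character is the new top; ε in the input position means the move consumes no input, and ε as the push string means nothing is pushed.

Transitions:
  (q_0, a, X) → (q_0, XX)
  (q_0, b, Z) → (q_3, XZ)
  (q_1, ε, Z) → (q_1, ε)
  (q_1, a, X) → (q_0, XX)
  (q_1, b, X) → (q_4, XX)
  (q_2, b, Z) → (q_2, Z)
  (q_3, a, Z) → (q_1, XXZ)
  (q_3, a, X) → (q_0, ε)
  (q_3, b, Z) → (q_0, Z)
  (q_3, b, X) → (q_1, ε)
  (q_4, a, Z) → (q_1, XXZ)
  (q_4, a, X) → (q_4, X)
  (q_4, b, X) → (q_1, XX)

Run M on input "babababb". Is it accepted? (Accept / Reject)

(q_0, babababb, Z) ⊢ (q_3, abababb, XZ) ⊢ (q_0, bababb, Z) ⊢ (q_3, ababb, XZ) ⊢ (q_0, babb, Z) ⊢ (q_3, abb, XZ) ⊢ (q_0, bb, Z) ⊢ (q_3, b, XZ) ⊢ (q_1, ε, Z) ⊢ (q_1, ε, ε)
All input consumed and the stack is empty.

Accept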